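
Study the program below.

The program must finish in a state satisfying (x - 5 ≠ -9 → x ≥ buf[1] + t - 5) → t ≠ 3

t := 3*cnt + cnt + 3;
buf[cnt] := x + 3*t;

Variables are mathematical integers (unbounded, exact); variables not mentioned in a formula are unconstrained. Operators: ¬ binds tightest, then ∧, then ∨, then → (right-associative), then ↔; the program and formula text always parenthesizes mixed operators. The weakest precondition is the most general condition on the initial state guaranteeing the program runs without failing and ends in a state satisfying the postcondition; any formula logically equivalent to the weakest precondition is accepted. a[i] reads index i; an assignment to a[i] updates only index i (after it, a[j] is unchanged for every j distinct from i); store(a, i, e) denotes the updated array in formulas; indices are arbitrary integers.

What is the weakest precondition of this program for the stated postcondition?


Working backward. After the program, the postcondition (x - 5 ≠ -9 → x ≥ buf[1] + t - 5) → t ≠ 3 must hold; in canonical form it is (x ≠ -4 → x ≥ buf[1] + t - 5) → t ≠ 3.
Before buf[cnt] := x + 3*t: (x ≠ -4 → x ≥ store(buf, cnt, 3*t + x)[1] + t - 5) → t ≠ 3
Before t := 3*cnt + cnt + 3: (x ≠ -4 → x ≥ store(buf, cnt, 12*cnt + x + 9)[1] + 4*cnt - 2) → 4*cnt ≠ 0
Answer: WP = (x ≠ -4 → x ≥ store(buf, cnt, 12*cnt + x + 9)[1] + 4*cnt - 2) → 4*cnt ≠ 0


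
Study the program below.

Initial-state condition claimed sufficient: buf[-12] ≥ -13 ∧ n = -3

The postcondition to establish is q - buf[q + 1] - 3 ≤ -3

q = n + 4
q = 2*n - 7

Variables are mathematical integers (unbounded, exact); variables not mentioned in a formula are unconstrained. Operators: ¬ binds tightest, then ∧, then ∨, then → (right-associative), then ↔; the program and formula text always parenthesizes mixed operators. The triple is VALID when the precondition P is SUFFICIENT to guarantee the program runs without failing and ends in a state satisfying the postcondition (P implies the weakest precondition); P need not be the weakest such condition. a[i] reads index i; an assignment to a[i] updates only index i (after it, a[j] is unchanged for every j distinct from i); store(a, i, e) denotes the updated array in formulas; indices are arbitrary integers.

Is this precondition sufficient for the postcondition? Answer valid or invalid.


Working backward. After the program, the postcondition q - buf[q + 1] - 3 ≤ -3 must hold; in canonical form it is q ≤ buf[q + 1].
Before q := 2*n - 7: 2*n ≤ buf[2*n - 6] + 7
Before q := n + 4: 2*n ≤ buf[2*n - 6] + 7
The weakest precondition is 2*n ≤ buf[2*n - 6] + 7.
Check whether buf[-12] ≥ -13 ∧ n = -3 implies it.
Every state satisfying the precondition satisfies the weakest precondition: the implication holds.
Answer: valid


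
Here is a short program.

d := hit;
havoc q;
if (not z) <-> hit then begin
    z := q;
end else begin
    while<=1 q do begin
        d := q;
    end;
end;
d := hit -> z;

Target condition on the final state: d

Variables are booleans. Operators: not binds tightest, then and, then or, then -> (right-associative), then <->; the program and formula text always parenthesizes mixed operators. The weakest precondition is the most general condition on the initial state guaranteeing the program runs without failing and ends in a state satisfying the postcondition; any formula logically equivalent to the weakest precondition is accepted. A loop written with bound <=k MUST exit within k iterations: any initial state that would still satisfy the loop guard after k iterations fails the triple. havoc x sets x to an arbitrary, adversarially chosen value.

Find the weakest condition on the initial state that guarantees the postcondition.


Working backward. After the program, d must hold.
Before d := hit -> z: hit -> z
Then branch requires hit -> q; else branch requires (q -> ((not q) and (hit -> z))) and ((not q) -> (hit -> z)).
Before the if: (((not z) <-> hit) -> (hit -> q)) and ((not ((not z) <-> hit)) -> ((q -> ((not q) and (hit -> z))) and ((not q) -> (hit -> z))))
Before havoc q: ((not z) <-> hit) and (((not z) <-> hit) -> (not hit)) and ((not ((not z) <-> hit)) -> (hit -> z))
Before d := hit: ((not z) <-> hit) and (((not z) <-> hit) -> (not hit)) and ((not ((not z) <-> hit)) -> (hit -> z))
Answer: WP = ((not z) <-> hit) and (((not z) <-> hit) -> (not hit)) and ((not ((not z) <-> hit)) -> (hit -> z))


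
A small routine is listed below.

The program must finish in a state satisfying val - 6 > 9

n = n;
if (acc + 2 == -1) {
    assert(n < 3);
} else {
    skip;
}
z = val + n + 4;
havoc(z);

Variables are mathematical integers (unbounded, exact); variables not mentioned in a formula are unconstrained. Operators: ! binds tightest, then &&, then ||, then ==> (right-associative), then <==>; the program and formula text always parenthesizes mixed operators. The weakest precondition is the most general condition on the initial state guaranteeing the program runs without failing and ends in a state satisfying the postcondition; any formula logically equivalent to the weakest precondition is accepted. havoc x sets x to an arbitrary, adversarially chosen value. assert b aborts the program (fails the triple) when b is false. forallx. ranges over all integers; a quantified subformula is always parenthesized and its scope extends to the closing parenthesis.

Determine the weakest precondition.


Working backward. After the program, the postcondition val - 6 > 9 must hold; in canonical form it is val > 15.
Before havoc z: val > 15
Before z := val + n + 4: val > 15
Then branch requires n < 3 && val > 15; else branch requires val > 15.
Before the if: (acc == -3 ==> (n < 3 && val > 15)) && ((!(acc == -3)) ==> val > 15)
Before n := n: (acc == -3 ==> (n < 3 && val > 15)) && ((!(acc == -3)) ==> val > 15)
Answer: WP = (acc == -3 ==> (n < 3 && val > 15)) && ((!(acc == -3)) ==> val > 15)


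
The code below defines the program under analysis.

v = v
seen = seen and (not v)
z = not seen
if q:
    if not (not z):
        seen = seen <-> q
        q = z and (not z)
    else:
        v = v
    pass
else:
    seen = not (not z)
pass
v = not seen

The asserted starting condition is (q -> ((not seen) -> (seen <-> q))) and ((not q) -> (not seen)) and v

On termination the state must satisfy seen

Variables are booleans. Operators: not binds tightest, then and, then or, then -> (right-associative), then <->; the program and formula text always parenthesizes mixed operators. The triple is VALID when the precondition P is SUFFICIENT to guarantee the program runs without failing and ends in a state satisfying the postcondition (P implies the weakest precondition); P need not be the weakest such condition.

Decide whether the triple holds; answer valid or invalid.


Working backward. After the program, seen must hold.
Before v := not seen: seen
Before skip: seen
Then branch requires (z -> (seen <-> q)) and ((not z) -> seen); else branch requires z.
Before the if: (q -> ((z -> (seen <-> q)) and ((not z) -> seen))) and ((not q) -> z)
Before z := not seen: (q -> ((not seen) -> (seen <-> q))) and ((not q) -> (not seen))
Before seen := seen and (not v): (q -> ((not (seen and (not v))) -> ((seen and (not v)) <-> q))) and ((not q) -> (not (seen and (not v))))
Before v := v: (q -> ((not (seen and (not v))) -> ((seen and (not v)) <-> q))) and ((not q) -> (not (seen and (not v))))
The weakest precondition is (q -> ((not (seen and (not v))) -> ((seen and (not v)) <-> q))) and ((not q) -> (not (seen and (not v)))).
Check whether (q -> ((not seen) -> (seen <-> q))) and ((not q) -> (not seen)) and v implies it.
Countermodel: at the initial state q = true, seen = true, v = true, the precondition holds but the weakest precondition fails.
Answer: invalid


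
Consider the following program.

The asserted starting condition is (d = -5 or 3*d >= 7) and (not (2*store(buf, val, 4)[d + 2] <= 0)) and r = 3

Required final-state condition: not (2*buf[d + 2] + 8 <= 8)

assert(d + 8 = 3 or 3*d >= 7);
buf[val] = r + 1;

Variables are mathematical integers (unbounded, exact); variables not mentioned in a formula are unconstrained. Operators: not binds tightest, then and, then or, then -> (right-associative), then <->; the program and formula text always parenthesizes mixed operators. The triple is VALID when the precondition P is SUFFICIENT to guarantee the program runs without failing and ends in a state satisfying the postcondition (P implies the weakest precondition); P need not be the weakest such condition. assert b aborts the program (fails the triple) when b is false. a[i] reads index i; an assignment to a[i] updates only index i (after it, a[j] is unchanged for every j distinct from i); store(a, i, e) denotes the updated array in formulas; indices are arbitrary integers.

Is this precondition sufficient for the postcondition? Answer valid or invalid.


Working backward. After the program, the postcondition not (2*buf[d + 2] + 8 <= 8) must hold; in canonical form it is not (2*buf[d + 2] <= 0).
Before buf[val] := r + 1: not (2*store(buf, val, r + 1)[d + 2] <= 0)
Before assert d + 8 = 3 or 3*d >= 7: (d = -5 or 3*d >= 7) and (not (2*store(buf, val, r + 1)[d + 2] <= 0))
The weakest precondition is (d = -5 or 3*d >= 7) and (not (2*store(buf, val, r + 1)[d + 2] <= 0)).
Check whether (d = -5 or 3*d >= 7) and (not (2*store(buf, val, 4)[d + 2] <= 0)) and r = 3 implies it.
Every state satisfying the precondition satisfies the weakest precondition: the implication holds.
Answer: valid


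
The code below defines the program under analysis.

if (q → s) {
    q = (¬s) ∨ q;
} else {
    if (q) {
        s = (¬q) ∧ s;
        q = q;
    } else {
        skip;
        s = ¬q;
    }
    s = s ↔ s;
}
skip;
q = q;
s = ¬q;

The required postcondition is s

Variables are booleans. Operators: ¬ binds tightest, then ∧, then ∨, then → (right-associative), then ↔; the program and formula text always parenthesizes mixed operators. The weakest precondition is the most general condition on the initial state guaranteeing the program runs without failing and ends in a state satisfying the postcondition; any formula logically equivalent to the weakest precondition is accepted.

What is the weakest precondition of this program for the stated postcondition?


Working backward. After the program, s must hold.
Before s := ¬q: ¬q
Before q := q: ¬q
Before skip: ¬q
Then branch requires ¬((¬s) ∨ q); else branch requires q → (¬q).
Before the if: ((q → s) → (¬((¬s) ∨ q))) ∧ ((¬(q → s)) → (q → (¬q)))
Answer: WP = ((q → s) → (¬((¬s) ∨ q))) ∧ ((¬(q → s)) → (q → (¬q)))


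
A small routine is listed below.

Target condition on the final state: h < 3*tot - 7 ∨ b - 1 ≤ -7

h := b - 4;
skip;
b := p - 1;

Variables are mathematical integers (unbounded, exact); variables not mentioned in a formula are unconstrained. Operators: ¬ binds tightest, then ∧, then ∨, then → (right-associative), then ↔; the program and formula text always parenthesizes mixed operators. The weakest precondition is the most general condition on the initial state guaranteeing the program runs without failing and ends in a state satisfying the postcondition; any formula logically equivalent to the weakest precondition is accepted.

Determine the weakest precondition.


Working backward. After the program, the postcondition h < 3*tot - 7 ∨ b - 1 ≤ -7 must hold; in canonical form it is h < 3*tot - 7 ∨ b ≤ -6.
Before b := p - 1: h < 3*tot - 7 ∨ p ≤ -5
Before skip: h < 3*tot - 7 ∨ p ≤ -5
Before h := b - 4: b < 3*tot - 3 ∨ p ≤ -5
Answer: WP = b < 3*tot - 3 ∨ p ≤ -5


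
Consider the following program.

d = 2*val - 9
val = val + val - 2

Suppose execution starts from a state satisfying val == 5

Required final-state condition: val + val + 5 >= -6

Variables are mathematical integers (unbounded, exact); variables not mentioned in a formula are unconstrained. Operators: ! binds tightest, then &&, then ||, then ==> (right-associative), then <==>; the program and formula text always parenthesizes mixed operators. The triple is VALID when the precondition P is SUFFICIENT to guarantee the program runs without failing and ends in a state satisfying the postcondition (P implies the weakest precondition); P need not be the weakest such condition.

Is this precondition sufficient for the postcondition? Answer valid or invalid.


Working backward. After the program, the postcondition val + val + 5 >= -6 must hold; in canonical form it is 2*val >= -11.
Before val := val + val - 2: 4*val >= -7
Before d := 2*val - 9: 4*val >= -7
The weakest precondition is 4*val >= -7.
Check whether val == 5 implies it.
Every state satisfying the precondition satisfies the weakest precondition: the implication holds.
Answer: valid


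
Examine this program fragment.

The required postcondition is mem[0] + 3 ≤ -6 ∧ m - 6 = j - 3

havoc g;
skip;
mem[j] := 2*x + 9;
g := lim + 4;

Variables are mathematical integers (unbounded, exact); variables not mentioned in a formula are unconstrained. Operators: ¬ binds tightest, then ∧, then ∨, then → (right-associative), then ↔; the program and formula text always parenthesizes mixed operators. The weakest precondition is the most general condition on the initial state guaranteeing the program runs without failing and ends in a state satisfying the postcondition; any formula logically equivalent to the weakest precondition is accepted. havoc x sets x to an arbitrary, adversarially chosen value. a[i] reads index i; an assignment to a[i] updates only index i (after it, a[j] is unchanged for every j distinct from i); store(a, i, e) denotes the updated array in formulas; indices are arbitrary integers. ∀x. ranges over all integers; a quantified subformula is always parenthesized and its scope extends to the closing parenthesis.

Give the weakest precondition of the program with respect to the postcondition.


Working backward. After the program, the postcondition mem[0] + 3 ≤ -6 ∧ m - 6 = j - 3 must hold; in canonical form it is mem[0] ≤ -9 ∧ m = j + 3.
Before g := lim + 4: mem[0] ≤ -9 ∧ m = j + 3
Before mem[j] := 2*x + 9: store(mem, j, 2*x + 9)[0] ≤ -9 ∧ m = j + 3
Before skip: store(mem, j, 2*x + 9)[0] ≤ -9 ∧ m = j + 3
Before havoc g: store(mem, j, 2*x + 9)[0] ≤ -9 ∧ m = j + 3
Answer: WP = store(mem, j, 2*x + 9)[0] ≤ -9 ∧ m = j + 3


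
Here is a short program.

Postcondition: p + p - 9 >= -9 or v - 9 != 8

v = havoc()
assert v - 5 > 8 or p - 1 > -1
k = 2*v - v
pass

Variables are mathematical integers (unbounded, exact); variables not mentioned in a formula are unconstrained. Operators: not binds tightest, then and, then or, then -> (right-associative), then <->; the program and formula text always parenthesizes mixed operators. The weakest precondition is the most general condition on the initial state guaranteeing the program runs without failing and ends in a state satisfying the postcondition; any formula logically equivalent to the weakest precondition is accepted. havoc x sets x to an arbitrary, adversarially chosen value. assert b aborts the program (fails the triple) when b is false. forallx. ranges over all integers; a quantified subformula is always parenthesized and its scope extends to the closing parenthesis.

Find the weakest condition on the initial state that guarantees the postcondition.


Working backward. After the program, the postcondition p + p - 9 >= -9 or v - 9 != 8 must hold; in canonical form it is 2*p >= 0 or v != 17.
Before skip: 2*p >= 0 or v != 17
Before k := 2*v - v: 2*p >= 0 or v != 17
Before assert v - 5 > 8 or p - 1 > -1: (v > 13 or p > 0) and (2*p >= 0 or v != 17)
Before havoc v: forall v_1. ((v_1 > 13 or p > 0) and (2*p >= 0 or v_1 != 17))
Answer: WP = forall v_1. ((v_1 > 13 or p > 0) and (2*p >= 0 or v_1 != 17))


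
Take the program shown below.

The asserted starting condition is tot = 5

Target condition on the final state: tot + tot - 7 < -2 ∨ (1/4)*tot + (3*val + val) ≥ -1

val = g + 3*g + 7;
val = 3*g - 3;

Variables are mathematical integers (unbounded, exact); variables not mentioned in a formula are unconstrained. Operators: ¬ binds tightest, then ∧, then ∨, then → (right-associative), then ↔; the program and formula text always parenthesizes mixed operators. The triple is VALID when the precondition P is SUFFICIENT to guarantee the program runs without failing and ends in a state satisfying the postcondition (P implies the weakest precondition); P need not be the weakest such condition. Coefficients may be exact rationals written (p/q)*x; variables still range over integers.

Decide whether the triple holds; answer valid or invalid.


Working backward. After the program, the postcondition tot + tot - 7 < -2 ∨ (1/4)*tot + (3*val + val) ≥ -1 must hold; in canonical form it is 2*tot < 5 ∨ (1/4)*tot + 4*val ≥ -1.
Before val := 3*g - 3: 2*tot < 5 ∨ 12*g + (1/4)*tot ≥ 11
Before val := g + 3*g + 7: 2*tot < 5 ∨ 12*g + (1/4)*tot ≥ 11
The weakest precondition is 2*tot < 5 ∨ 12*g + (1/4)*tot ≥ 11.
Check whether tot = 5 implies it.
Countermodel: at the initial state g = 0, tot = 5, the precondition holds but the weakest precondition fails.
Answer: invalid


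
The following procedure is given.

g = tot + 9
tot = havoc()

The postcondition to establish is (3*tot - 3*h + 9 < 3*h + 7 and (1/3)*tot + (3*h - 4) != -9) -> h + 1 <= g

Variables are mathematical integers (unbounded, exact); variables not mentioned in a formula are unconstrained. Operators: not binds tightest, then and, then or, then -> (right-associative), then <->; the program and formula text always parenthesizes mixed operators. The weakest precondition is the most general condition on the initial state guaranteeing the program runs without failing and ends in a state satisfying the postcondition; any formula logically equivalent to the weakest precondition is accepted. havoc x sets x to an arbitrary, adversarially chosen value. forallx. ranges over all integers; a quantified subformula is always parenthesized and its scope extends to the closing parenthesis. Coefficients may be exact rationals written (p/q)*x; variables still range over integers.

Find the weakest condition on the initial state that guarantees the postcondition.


Working backward. After the program, the postcondition (3*tot - 3*h + 9 < 3*h + 7 and (1/3)*tot + (3*h - 4) != -9) -> h + 1 <= g must hold; in canonical form it is (3*tot < 6*h - 2 and 3*h + (1/3)*tot != -5) -> h <= g - 1.
Before havoc tot: forall tot_1. ((3*tot_1 < 6*h - 2 and 3*h + (1/3)*tot_1 != -5) -> h <= g - 1)
Before g := tot + 9: forall tot_1. ((3*tot_1 < 6*h - 2 and 3*h + (1/3)*tot_1 != -5) -> h <= tot + 8)
Answer: WP = forall tot_1. ((3*tot_1 < 6*h - 2 and 3*h + (1/3)*tot_1 != -5) -> h <= tot + 8)


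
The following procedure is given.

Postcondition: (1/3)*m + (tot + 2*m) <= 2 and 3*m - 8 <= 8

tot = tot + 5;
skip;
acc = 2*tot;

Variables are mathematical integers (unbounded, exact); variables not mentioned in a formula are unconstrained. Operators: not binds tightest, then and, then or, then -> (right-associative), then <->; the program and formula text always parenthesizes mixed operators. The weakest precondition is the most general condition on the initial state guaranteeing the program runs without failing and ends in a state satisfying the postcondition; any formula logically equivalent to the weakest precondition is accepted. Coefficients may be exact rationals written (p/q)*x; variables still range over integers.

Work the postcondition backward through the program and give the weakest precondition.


Working backward. After the program, the postcondition (1/3)*m + (tot + 2*m) <= 2 and 3*m - 8 <= 8 must hold; in canonical form it is (7/3)*m + tot <= 2 and 3*m <= 16.
Before acc := 2*tot: (7/3)*m + tot <= 2 and 3*m <= 16
Before skip: (7/3)*m + tot <= 2 and 3*m <= 16
Before tot := tot + 5: (7/3)*m + tot <= -3 and 3*m <= 16
Answer: WP = (7/3)*m + tot <= -3 and 3*m <= 16


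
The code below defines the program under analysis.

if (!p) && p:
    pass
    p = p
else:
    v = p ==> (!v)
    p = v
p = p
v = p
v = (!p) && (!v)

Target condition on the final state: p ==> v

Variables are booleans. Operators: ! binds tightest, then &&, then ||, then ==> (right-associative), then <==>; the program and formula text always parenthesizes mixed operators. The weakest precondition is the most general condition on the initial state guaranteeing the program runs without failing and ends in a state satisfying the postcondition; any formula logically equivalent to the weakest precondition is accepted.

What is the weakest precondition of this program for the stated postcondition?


Working backward. After the program, p ==> v must hold.
Before v := (!p) && (!v): p ==> ((!p) && (!v))
Before v := p: p ==> (!p)
Before p := p: p ==> (!p)
Then branch requires p ==> (!p); else branch requires (p ==> (!v)) ==> (!(p ==> (!v))).
Before the if: (p ==> (!v)) ==> (!(p ==> (!v)))
Answer: WP = (p ==> (!v)) ==> (!(p ==> (!v)))


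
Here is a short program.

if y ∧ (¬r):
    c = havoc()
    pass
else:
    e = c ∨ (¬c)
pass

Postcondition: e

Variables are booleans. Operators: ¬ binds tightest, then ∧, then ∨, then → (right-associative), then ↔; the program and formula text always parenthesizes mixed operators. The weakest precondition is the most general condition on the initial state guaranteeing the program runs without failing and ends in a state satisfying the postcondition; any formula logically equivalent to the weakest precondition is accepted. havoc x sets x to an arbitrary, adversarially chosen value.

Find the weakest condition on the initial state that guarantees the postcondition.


Working backward. After the program, e must hold.
Before skip: e
Then branch requires e; else branch requires true.
Before the if: (y ∧ (¬r)) → e
Answer: WP = (y ∧ (¬r)) → e


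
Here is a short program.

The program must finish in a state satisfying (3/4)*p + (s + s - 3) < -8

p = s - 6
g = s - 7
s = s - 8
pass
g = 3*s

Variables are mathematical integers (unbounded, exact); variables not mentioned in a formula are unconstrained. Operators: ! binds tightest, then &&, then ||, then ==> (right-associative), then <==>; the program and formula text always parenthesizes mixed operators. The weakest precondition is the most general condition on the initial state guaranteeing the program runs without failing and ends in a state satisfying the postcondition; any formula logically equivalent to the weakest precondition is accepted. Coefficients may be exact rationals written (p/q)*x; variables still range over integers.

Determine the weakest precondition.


Working backward. After the program, the postcondition (3/4)*p + (s + s - 3) < -8 must hold; in canonical form it is (3/4)*p + 2*s < -5.
Before g := 3*s: (3/4)*p + 2*s < -5
Before skip: (3/4)*p + 2*s < -5
Before s := s - 8: (3/4)*p + 2*s < 11
Before g := s - 7: (3/4)*p + 2*s < 11
Before p := s - 6: (11/4)*s < 31/2
Answer: WP = (11/4)*s < 31/2


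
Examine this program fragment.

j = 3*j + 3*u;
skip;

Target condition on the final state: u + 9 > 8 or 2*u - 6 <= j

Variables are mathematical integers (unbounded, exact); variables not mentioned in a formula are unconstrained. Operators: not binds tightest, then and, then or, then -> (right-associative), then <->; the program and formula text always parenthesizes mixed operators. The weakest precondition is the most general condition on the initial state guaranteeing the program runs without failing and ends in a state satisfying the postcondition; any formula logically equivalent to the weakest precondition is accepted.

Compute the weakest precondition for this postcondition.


Working backward. After the program, the postcondition u + 9 > 8 or 2*u - 6 <= j must hold; in canonical form it is u > -1 or 2*u <= j + 6.
Before skip: u > -1 or 2*u <= j + 6
Before j := 3*j + 3*u: u > -1 or 3*j + u >= -6
Answer: WP = u > -1 or 3*j + u >= -6


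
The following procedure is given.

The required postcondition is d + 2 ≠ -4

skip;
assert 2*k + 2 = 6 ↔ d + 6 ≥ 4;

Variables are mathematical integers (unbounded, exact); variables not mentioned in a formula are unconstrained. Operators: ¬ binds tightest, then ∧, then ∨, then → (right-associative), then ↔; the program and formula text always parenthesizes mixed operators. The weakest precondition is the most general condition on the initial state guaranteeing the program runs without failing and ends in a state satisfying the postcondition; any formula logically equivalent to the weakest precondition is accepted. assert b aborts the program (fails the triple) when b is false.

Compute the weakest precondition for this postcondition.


Working backward. After the program, the postcondition d + 2 ≠ -4 must hold; in canonical form it is d ≠ -6.
Before assert 2*k + 2 = 6 ↔ d + 6 ≥ 4: (2*k = 4 ↔ d ≥ -2) ∧ d ≠ -6
Before skip: (2*k = 4 ↔ d ≥ -2) ∧ d ≠ -6
Answer: WP = (2*k = 4 ↔ d ≥ -2) ∧ d ≠ -6


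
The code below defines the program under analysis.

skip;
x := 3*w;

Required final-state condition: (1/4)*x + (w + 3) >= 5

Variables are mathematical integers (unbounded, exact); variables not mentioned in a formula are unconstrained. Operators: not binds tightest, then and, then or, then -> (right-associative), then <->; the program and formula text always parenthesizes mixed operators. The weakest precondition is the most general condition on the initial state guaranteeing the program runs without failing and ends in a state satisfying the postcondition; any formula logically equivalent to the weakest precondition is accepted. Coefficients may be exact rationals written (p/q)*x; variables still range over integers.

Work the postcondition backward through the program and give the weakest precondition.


Working backward. After the program, the postcondition (1/4)*x + (w + 3) >= 5 must hold; in canonical form it is w + (1/4)*x >= 2.
Before x := 3*w: (7/4)*w >= 2
Before skip: (7/4)*w >= 2
Answer: WP = (7/4)*w >= 2


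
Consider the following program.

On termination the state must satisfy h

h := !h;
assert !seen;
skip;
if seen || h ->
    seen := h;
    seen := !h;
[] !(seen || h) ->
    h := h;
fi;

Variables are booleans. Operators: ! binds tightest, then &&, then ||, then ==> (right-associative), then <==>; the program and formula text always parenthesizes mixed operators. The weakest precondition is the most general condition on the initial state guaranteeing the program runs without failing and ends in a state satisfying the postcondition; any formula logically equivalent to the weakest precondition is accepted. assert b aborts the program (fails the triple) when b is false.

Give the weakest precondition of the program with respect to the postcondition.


Working backward. After the program, h must hold.
Then branch requires h; else branch requires h.
Before the if: ((seen || h) ==> h) && ((!(seen || h)) ==> h)
Before skip: ((seen || h) ==> h) && ((!(seen || h)) ==> h)
Before assert !seen: (!seen) && ((seen || h) ==> h) && ((!(seen || h)) ==> h)
Before h := !h: (!seen) && ((seen || (!h)) ==> (!h)) && ((!(seen || (!h))) ==> (!h))
Answer: WP = (!seen) && ((seen || (!h)) ==> (!h)) && ((!(seen || (!h))) ==> (!h))


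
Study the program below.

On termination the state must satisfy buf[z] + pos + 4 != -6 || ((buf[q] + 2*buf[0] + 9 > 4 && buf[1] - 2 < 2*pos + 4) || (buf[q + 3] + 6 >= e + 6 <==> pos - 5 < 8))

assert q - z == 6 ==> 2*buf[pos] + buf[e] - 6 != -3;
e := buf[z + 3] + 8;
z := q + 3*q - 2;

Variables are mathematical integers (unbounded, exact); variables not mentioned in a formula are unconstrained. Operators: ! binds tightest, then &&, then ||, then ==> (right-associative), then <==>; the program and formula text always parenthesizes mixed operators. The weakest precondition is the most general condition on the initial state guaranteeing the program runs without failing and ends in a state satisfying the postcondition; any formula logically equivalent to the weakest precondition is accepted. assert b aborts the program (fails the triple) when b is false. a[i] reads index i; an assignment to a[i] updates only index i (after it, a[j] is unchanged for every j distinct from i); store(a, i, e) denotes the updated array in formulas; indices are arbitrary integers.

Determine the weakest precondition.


Working backward. After the program, the postcondition buf[z] + pos + 4 != -6 || ((buf[q] + 2*buf[0] + 9 > 4 && buf[1] - 2 < 2*pos + 4) || (buf[q + 3] + 6 >= e + 6 <==> pos - 5 < 8)) must hold; in canonical form it is buf[z] + pos != -10 || (2*buf[0] + buf[q] > -5 && buf[1] < 2*pos + 6) || (buf[q + 3] >= e <==> pos < 13).
Before z := q + 3*q - 2: buf[4*q - 2] + pos != -10 || (2*buf[0] + buf[q] > -5 && buf[1] < 2*pos + 6) || (buf[q + 3] >= e <==> pos < 13)
Before e := buf[z + 3] + 8: buf[4*q - 2] + pos != -10 || (2*buf[0] + buf[q] > -5 && buf[1] < 2*pos + 6) || (buf[q + 3] >= buf[z + 3] + 8 <==> pos < 13)
Before assert q - z == 6 ==> 2*buf[pos] + buf[e] - 6 != -3: (q == z + 6 ==> buf[e] + 2*buf[pos] != 3) && (buf[4*q - 2] + pos != -10 || (2*buf[0] + buf[q] > -5 && buf[1] < 2*pos + 6) || (buf[q + 3] >= buf[z + 3] + 8 <==> pos < 13))
Answer: WP = (q == z + 6 ==> buf[e] + 2*buf[pos] != 3) && (buf[4*q - 2] + pos != -10 || (2*buf[0] + buf[q] > -5 && buf[1] < 2*pos + 6) || (buf[q + 3] >= buf[z + 3] + 8 <==> pos < 13))


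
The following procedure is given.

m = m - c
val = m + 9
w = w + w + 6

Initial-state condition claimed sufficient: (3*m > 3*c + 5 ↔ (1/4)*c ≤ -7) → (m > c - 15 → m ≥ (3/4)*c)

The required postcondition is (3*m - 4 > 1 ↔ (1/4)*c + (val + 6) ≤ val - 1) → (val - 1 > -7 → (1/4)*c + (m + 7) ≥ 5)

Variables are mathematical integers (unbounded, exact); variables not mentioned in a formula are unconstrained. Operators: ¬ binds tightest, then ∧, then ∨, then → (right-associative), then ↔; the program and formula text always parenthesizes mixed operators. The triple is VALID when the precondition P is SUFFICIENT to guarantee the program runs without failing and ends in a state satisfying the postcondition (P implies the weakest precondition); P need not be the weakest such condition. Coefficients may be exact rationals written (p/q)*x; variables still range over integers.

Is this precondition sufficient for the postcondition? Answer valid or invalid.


Working backward. After the program, the postcondition (3*m - 4 > 1 ↔ (1/4)*c + (val + 6) ≤ val - 1) → (val - 1 > -7 → (1/4)*c + (m + 7) ≥ 5) must hold; in canonical form it is (3*m > 5 ↔ (1/4)*c ≤ -7) → (val > -6 → (1/4)*c + m ≥ -2).
Before w := w + w + 6: (3*m > 5 ↔ (1/4)*c ≤ -7) → (val > -6 → (1/4)*c + m ≥ -2)
Before val := m + 9: (3*m > 5 ↔ (1/4)*c ≤ -7) → (m > -15 → (1/4)*c + m ≥ -2)
Before m := m - c: (3*m > 3*c + 5 ↔ (1/4)*c ≤ -7) → (m > c - 15 → m ≥ (3/4)*c - 2)
The weakest precondition is (3*m > 3*c + 5 ↔ (1/4)*c ≤ -7) → (m > c - 15 → m ≥ (3/4)*c - 2).
Check whether (3*m > 3*c + 5 ↔ (1/4)*c ≤ -7) → (m > c - 15 → m ≥ (3/4)*c) implies it.
Every state satisfying the precondition satisfies the weakest precondition: the implication holds.
Answer: valid


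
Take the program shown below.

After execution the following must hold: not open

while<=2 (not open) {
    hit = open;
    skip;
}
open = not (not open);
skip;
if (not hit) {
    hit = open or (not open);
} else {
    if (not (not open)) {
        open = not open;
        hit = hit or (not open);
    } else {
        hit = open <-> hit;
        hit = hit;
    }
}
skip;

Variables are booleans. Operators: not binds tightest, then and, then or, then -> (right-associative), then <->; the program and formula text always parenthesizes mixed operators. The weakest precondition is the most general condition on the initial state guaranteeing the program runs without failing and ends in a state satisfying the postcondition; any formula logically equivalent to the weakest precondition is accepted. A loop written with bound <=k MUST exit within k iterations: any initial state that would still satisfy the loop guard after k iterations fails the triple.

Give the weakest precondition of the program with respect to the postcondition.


Working backward. After the program, not open must hold.
Before skip: not open
Then branch requires not open; else branch requires true.
Before the if: (not hit) -> (not open)
Before skip: (not hit) -> (not open)
Before open := not (not open): (not hit) -> (not open)
Before the loop (bound <=2), unroll the exhaustion recursion (WP_0 = exit-now case; WP_j = one more guarded iteration, up to j = 2):
  WP_0: open and ((not hit) -> (not open))
  WP_1: ((not open) -> open) and (open -> ((not hit) -> (not open)))
  WP_2: ((not open) -> ((not open) -> open)) and (open -> ((not hit) -> (not open)))
So before the loop: ((not open) -> ((not open) -> open)) and (open -> ((not hit) -> (not open)))
Answer: WP = ((not open) -> ((not open) -> open)) and (open -> ((not hit) -> (not open)))


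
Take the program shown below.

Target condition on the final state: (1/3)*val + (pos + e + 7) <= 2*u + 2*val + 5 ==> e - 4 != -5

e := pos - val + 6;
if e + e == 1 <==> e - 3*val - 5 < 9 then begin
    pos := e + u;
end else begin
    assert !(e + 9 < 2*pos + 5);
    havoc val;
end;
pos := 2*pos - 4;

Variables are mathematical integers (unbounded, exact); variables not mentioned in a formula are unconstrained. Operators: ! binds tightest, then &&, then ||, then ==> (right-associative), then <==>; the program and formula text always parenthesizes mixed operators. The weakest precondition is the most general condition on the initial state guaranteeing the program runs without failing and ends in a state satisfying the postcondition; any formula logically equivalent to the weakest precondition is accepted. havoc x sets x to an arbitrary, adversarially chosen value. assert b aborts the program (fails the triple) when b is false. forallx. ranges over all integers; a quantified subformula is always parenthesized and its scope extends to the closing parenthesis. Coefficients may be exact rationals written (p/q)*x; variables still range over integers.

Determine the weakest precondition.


Working backward. After the program, the postcondition (1/3)*val + (pos + e + 7) <= 2*u + 2*val + 5 ==> e - 4 != -5 must hold; in canonical form it is e + pos <= 2*u + (5/3)*val - 2 ==> e != -1.
Before pos := 2*pos - 4: e + 2*pos <= 2*u + (5/3)*val + 2 ==> e != -1
Then branch requires 3*e <= (5/3)*val + 2 ==> e != -1; else branch requires (!(e < 2*pos - 4)) && (forall val_1. (e + 2*pos <= 2*u + (5/3)*val_1 + 2 ==> e != -1)).
Before the if: ((2*e == 1 <==> e < 3*val + 14) ==> (3*e <= (5/3)*val + 2 ==> e != -1)) && ((!(2*e == 1 <==> e < 3*val + 14)) ==> ((!(e < 2*pos - 4)) && (forall val_1. (e + 2*pos <= 2*u + (5/3)*val_1 + 2 ==> e != -1))))
Before e := pos - val + 6: ((2*pos == 2*val - 11 <==> pos < 4*val + 8) ==> (3*pos <= (14/3)*val - 16 ==> pos != val - 7)) && ((!(2*pos == 2*val - 11 <==> pos < 4*val + 8)) ==> ((!(pos + val > 10)) && (forall val_1. (3*pos <= 2*u + val + (5/3)*val_1 - 4 ==> pos != val - 7))))
Answer: WP = ((2*pos == 2*val - 11 <==> pos < 4*val + 8) ==> (3*pos <= (14/3)*val - 16 ==> pos != val - 7)) && ((!(2*pos == 2*val - 11 <==> pos < 4*val + 8)) ==> ((!(pos + val > 10)) && (forall val_1. (3*pos <= 2*u + val + (5/3)*val_1 - 4 ==> pos != val - 7))))


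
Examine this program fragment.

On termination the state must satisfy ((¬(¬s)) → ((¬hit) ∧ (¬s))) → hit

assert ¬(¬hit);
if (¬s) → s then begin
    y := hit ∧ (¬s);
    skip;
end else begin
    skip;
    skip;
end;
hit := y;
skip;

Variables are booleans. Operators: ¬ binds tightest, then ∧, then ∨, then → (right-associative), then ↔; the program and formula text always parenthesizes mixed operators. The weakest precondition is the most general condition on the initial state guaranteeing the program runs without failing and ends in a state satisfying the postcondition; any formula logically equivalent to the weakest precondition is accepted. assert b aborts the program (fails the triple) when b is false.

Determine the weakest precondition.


Working backward. After the program, the postcondition ((¬(¬s)) → ((¬hit) ∧ (¬s))) → hit must hold; in canonical form it is (s → ((¬hit) ∧ (¬s))) → hit.
Before skip: (s → ((¬hit) ∧ (¬s))) → hit
Before hit := y: (s → ((¬y) ∧ (¬s))) → y
Then branch requires (s → ((¬(hit ∧ (¬s))) ∧ (¬s))) → (hit ∧ (¬s)); else branch requires (s → ((¬y) ∧ (¬s))) → y.
Before the if: (((¬s) → s) → ((s → ((¬(hit ∧ (¬s))) ∧ (¬s))) → (hit ∧ (¬s)))) ∧ ((¬((¬s) → s)) → ((s → ((¬y) ∧ (¬s))) → y))
Before assert ¬(¬hit): hit ∧ (((¬s) → s) → ((s → ((¬(hit ∧ (¬s))) ∧ (¬s))) → (hit ∧ (¬s)))) ∧ ((¬((¬s) → s)) → ((s → ((¬y) ∧ (¬s))) → y))
Answer: WP = hit ∧ (((¬s) → s) → ((s → ((¬(hit ∧ (¬s))) ∧ (¬s))) → (hit ∧ (¬s)))) ∧ ((¬((¬s) → s)) → ((s → ((¬y) ∧ (¬s))) → y))


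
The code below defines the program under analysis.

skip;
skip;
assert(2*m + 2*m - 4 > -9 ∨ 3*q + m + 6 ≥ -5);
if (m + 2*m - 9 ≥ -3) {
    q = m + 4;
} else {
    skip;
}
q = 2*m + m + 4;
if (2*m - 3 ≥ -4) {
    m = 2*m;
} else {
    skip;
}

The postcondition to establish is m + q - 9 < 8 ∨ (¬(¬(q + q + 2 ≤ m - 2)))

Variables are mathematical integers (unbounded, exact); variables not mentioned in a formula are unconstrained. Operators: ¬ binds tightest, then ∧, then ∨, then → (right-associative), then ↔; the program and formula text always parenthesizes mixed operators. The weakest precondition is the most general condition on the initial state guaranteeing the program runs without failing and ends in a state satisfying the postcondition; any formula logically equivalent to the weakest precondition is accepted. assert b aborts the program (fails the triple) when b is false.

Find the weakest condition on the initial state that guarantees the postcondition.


Working backward. After the program, the postcondition m + q - 9 < 8 ∨ (¬(¬(q + q + 2 ≤ m - 2))) must hold; in canonical form it is m + q < 17 ∨ 2*q ≤ m - 4.
Then branch requires 2*m + q < 17 ∨ 2*q ≤ 2*m - 4; else branch requires m + q < 17 ∨ 2*q ≤ m - 4.
Before the if: (2*m ≥ -1 → (2*m + q < 17 ∨ 2*q ≤ 2*m - 4)) ∧ ((¬(2*m ≥ -1)) → (m + q < 17 ∨ 2*q ≤ m - 4))
Before q := 2*m + m + 4: (2*m ≥ -1 → (5*m < 13 ∨ 4*m ≤ -12)) ∧ ((¬(2*m ≥ -1)) → (4*m < 13 ∨ 5*m ≤ -12))
Then branch requires (2*m ≥ -1 → (5*m < 13 ∨ 4*m ≤ -12)) ∧ ((¬(2*m ≥ -1)) → (4*m < 13 ∨ 5*m ≤ -12)); else branch requires (2*m ≥ -1 → (5*m < 13 ∨ 4*m ≤ -12)) ∧ ((¬(2*m ≥ -1)) → (4*m < 13 ∨ 5*m ≤ -12)).
Before the if: (3*m ≥ 6 → ((2*m ≥ -1 → (5*m < 13 ∨ 4*m ≤ -12)) ∧ ((¬(2*m ≥ -1)) → (4*m < 13 ∨ 5*m ≤ -12)))) ∧ ((¬(3*m ≥ 6)) → ((2*m ≥ -1 → (5*m < 13 ∨ 4*m ≤ -12)) ∧ ((¬(2*m ≥ -1)) → (4*m < 13 ∨ 5*m ≤ -12))))
Before assert 2*m + 2*m - 4 > -9 ∨ 3*q + m + 6 ≥ -5: (4*m > -5 ∨ m + 3*q ≥ -11) ∧ (3*m ≥ 6 → ((2*m ≥ -1 → (5*m < 13 ∨ 4*m ≤ -12)) ∧ ((¬(2*m ≥ -1)) → (4*m < 13 ∨ 5*m ≤ -12)))) ∧ ((¬(3*m ≥ 6)) → ((2*m ≥ -1 → (5*m < 13 ∨ 4*m ≤ -12)) ∧ ((¬(2*m ≥ -1)) → (4*m < 13 ∨ 5*m ≤ -12))))
Before skip: (4*m > -5 ∨ m + 3*q ≥ -11) ∧ (3*m ≥ 6 → ((2*m ≥ -1 → (5*m < 13 ∨ 4*m ≤ -12)) ∧ ((¬(2*m ≥ -1)) → (4*m < 13 ∨ 5*m ≤ -12)))) ∧ ((¬(3*m ≥ 6)) → ((2*m ≥ -1 → (5*m < 13 ∨ 4*m ≤ -12)) ∧ ((¬(2*m ≥ -1)) → (4*m < 13 ∨ 5*m ≤ -12))))
Before skip: (4*m > -5 ∨ m + 3*q ≥ -11) ∧ (3*m ≥ 6 → ((2*m ≥ -1 → (5*m < 13 ∨ 4*m ≤ -12)) ∧ ((¬(2*m ≥ -1)) → (4*m < 13 ∨ 5*m ≤ -12)))) ∧ ((¬(3*m ≥ 6)) → ((2*m ≥ -1 → (5*m < 13 ∨ 4*m ≤ -12)) ∧ ((¬(2*m ≥ -1)) → (4*m < 13 ∨ 5*m ≤ -12))))
Answer: WP = (4*m > -5 ∨ m + 3*q ≥ -11) ∧ (3*m ≥ 6 → ((2*m ≥ -1 → (5*m < 13 ∨ 4*m ≤ -12)) ∧ ((¬(2*m ≥ -1)) → (4*m < 13 ∨ 5*m ≤ -12)))) ∧ ((¬(3*m ≥ 6)) → ((2*m ≥ -1 → (5*m < 13 ∨ 4*m ≤ -12)) ∧ ((¬(2*m ≥ -1)) → (4*m < 13 ∨ 5*m ≤ -12))))
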